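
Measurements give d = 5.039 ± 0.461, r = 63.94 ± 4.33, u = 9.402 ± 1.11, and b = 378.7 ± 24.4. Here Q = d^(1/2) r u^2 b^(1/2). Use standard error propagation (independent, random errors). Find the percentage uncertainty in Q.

Since Q is a product/quotient, work with relative uncertainties:
  (½·δd/d)² = (0.5×0.0915)² = 0.00209;  (1·δr/r)² = (1×0.0677)² = 0.00459;  (2·δu/u)² = (2×0.118)² = 0.0558;  (½·δb/b)² = (0.5×0.0644)² = 0.00104
δQ/Q = √(0.0635) = 0.252

25.2%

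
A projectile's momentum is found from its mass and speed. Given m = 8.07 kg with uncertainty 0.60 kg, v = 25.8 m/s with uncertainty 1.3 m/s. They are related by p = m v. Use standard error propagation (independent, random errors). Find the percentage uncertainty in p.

8.98%

Products/powers → add relative errors in quadrature, weighted by exponent:
  (1·δm/m)² = (1×0.0743)² = 0.00553;  (1·δv/v)² = (1×0.0504)² = 0.00254
δp/p = √(0.00807) = 0.0898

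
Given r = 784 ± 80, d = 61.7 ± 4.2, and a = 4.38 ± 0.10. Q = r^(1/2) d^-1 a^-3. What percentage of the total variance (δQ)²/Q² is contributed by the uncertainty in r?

21.8%

(δQ/Q)² = (½·δr/r)² + (-1·δd/d)² + (-3·δa/a)²
  r term: (0.5×0.102)² = 0.00260
  d term: (-1×0.0681)² = 0.00463
  a term: (-3×0.0228)² = 0.00469
Total = 0.0119. Share from r = 0.00260/0.0119 = 0.218.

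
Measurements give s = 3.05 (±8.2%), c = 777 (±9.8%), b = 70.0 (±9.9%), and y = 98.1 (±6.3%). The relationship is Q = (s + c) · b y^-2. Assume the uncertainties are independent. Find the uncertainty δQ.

Let u = s + c = 780. δu = √(δs² + δc²) = √(0.0626 + 5800) = 76.1, so δu/u = 0.0976.
Q is then a monomial in u, b, y:
δQ/Q = √((δu/u)² + (1·δb/b)² + (-2·δy/y)²) = √(0.00953 + 0.00980 + 0.0159) = 0.188
Q = 5.67, so δQ = 0.188 × 5.67 = 1.06.

1.06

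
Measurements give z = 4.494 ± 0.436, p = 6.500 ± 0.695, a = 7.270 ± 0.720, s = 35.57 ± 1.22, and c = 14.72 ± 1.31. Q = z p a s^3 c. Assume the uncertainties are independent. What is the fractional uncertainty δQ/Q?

0.222

For a monomial Q ∝ z, p, a, s^3, c, fractional errors add in quadrature:
  (1·δz/z)² = (1×0.0970)² = 0.00941;  (1·δp/p)² = (1×0.107)² = 0.0114;  (1·δa/a)² = (1×0.0990)² = 0.00981;  (3·δs/s)² = (3×0.0343)² = 0.0106;  (1·δc/c)² = (1×0.0890)² = 0.00792
δQ/Q = √(0.0492) = 0.222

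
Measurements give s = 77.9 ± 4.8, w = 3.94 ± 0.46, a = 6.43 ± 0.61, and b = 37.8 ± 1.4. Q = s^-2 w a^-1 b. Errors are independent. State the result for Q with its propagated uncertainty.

Since Q is a product/quotient, work with relative uncertainties:
  (-2·δs/s)² = (-2×0.0616)² = 0.0152;  (1·δw/w)² = (1×0.117)² = 0.0136;  (-1·δa/a)² = (-1×0.0949)² = 0.00900;  (1·δb/b)² = (1×0.0370)² = 0.00137
δQ/Q = √(0.0392) = 0.198
Q = 0.00382, so δQ = 0.198 × 0.00382 = 0.000756.

0.00382 ± 0.000756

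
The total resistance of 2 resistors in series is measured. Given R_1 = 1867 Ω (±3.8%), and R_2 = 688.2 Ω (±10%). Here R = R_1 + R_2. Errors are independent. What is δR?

98.8 Ω

R is a linear combination, so absolute uncertainties add in quadrature:
  (δR_1)² = 5030;  (δR_2)² = 4740
δR = √(9770) = 98.8 Ω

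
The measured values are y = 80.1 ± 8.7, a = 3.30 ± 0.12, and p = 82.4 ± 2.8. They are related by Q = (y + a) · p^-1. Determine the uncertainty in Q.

0.111

Let u = y + a = 83.4. δu = √(δy² + δa²) = √(75.7 + 0.0144) = 8.70, so δu/u = 0.104.
Q is then a monomial in u, p:
δQ/Q = √((δu/u)² + (-1·δp/p)²) = √(0.0109 + 0.00115) = 0.110
Q = 1.01, so δQ = 0.110 × 1.01 = 0.111.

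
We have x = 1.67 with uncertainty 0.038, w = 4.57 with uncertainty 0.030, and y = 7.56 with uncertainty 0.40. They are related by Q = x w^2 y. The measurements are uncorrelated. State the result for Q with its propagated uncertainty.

264 ± 15.6

Relative error in a monomial: (δQ/Q)² = Σ (nᵢ · δxᵢ/xᵢ)².
  (1·δx/x)² = (1×0.0228)² = 0.000518;  (2·δw/w)² = (2×0.00656)² = 0.000172;  (1·δy/y)² = (1×0.0529)² = 0.00280
δQ/Q = √(0.00349) = 0.0591
Q = 264, so δQ = 0.0591 × 264 = 15.6.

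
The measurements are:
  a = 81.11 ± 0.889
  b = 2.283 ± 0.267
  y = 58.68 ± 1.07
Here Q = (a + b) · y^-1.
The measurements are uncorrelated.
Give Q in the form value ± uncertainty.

1.421 ± 0.0304

Let u = a + b = 83.39. δu = √(δa² + δb²) = √(0.790 + 0.0713) = 0.928, so δu/u = 0.0111.
Q is then a monomial in u, y:
δQ/Q = √((δu/u)² + (-1·δy/y)²) = √(0.000124 + 0.000332) = 0.0214
Q = 1.421, so δQ = 0.0214 × 1.421 = 0.0304.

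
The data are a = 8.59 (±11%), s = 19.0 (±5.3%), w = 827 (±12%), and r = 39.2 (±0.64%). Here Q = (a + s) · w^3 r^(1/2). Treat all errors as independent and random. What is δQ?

3.55e+10

Let u = a + s = 27.6. δu = √(δa² + δs²) = √(0.893 + 1.01) = 1.38, so δu/u = 0.0501.
Q is then a monomial in u, w, r:
δQ/Q = √((δu/u)² + (3·δw/w)² + (½·δr/r)²) = √(0.00251 + 0.130 + 1.02e-05) = 0.363
Q = 9.77e+10, so δQ = 0.363 × 9.77e+10 = 3.55e+10.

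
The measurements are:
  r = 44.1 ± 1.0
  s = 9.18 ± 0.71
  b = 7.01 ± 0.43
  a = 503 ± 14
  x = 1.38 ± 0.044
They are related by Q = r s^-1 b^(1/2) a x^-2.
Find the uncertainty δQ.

372

Since Q is a product/quotient, work with relative uncertainties:
  (1·δr/r)² = (1×0.0227)² = 0.000514;  (-1·δs/s)² = (-1×0.0773)² = 0.00598;  (½·δb/b)² = (0.5×0.0613)² = 0.000941;  (1·δa/a)² = (1×0.0278)² = 0.000775;  (-2·δx/x)² = (-2×0.0319)² = 0.00407
δQ/Q = √(0.0123) = 0.111
Q = 3360, so δQ = 0.111 × 3360 = 372.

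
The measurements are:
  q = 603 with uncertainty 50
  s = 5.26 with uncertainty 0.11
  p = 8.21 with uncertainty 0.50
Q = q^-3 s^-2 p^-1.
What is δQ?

Since Q is a product/quotient, work with relative uncertainties:
  (-3·δq/q)² = (-3×0.0829)² = 0.0619;  (-2·δs/s)² = (-2×0.0209)² = 0.00175;  (-1·δp/p)² = (-1×0.0609)² = 0.00371
δQ/Q = √(0.0673) = 0.259
Q = 2.01e-11, so δQ = 0.259 × 2.01e-11 = 5.21e-12.

5.21e-12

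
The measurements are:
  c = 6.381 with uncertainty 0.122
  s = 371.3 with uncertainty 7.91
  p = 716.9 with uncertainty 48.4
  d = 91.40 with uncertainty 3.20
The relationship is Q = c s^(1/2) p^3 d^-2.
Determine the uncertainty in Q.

Since Q is a product/quotient, work with relative uncertainties:
  (1·δc/c)² = (1×0.0191)² = 0.000366;  (½·δs/s)² = (0.5×0.0213)² = 0.000113;  (3·δp/p)² = (3×0.0675)² = 0.0410;  (-2·δd/d)² = (-2×0.0350)² = 0.00490
δQ/Q = √(0.0464) = 0.215
Q = 5.423e+06, so δQ = 0.215 × 5.423e+06 = 1.17e+06.

1.17e+06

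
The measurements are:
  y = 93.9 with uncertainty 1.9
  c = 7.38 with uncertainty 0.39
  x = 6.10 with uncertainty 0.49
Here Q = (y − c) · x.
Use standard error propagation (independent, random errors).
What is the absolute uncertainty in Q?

Let u = y − c = 86.5. δu = √(δy² + δc²) = √(3.61 + 0.152) = 1.94, so δu/u = 0.0224.
Q is then a monomial in u, x:
δQ/Q = √((δu/u)² + (1·δx/x)²) = √(0.000503 + 0.00645) = 0.0834
Q = 528, so δQ = 0.0834 × 528 = 44.0.

44.0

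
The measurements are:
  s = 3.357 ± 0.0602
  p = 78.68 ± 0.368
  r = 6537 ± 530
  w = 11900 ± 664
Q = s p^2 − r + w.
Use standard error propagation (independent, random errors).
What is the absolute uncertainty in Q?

Let h = s·p^2 = 20780. δh/h = √((1·δs/s)² + (2·δp/p)²) = √(0.000322 + 8.75e-05) = 0.0202, so δh = 420.
Q = h − r + w: δQ = √(δh² + δr² + δw²) = √(1.77e+05 + 2.81e+05 + 4.41e+05) = 948

948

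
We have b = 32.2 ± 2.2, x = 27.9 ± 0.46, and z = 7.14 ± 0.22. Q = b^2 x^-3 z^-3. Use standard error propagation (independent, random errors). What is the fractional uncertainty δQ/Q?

Q is a product of powers, so relative uncertainties combine in quadrature:
  (2·δb/b)² = (2×0.0683)² = 0.0187;  (-3·δx/x)² = (-3×0.0165)² = 0.00245;  (-3·δz/z)² = (-3×0.0308)² = 0.00854
δQ/Q = √(0.0297) = 0.172

0.172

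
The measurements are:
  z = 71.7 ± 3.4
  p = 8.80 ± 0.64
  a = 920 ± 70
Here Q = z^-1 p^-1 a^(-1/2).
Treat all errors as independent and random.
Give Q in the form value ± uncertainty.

(5.23 ± 0.495) × 10^-5

Q is a product of powers, so relative uncertainties combine in quadrature:
  (-1·δz/z)² = (-1×0.0474)² = 0.00225;  (-1·δp/p)² = (-1×0.0727)² = 0.00529;  (−½·δa/a)² = (-0.5×0.0761)² = 0.00145
δQ/Q = √(0.00899) = 0.0948
Q = 5.23e-05, so δQ = 0.0948 × 5.23e-05 = 4.95e-06.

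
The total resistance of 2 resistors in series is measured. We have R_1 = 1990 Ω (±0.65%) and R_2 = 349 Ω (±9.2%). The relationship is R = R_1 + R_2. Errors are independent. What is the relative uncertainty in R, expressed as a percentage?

Absolute uncertainties add in quadrature for a linear combination:
  (δR_1)² = 167;  (δR_2)² = 1030
δR = √(1200) = 34.6 Ω
R = 2340 Ω, so δR/R = 34.6/2340 = 0.0148.

1.48%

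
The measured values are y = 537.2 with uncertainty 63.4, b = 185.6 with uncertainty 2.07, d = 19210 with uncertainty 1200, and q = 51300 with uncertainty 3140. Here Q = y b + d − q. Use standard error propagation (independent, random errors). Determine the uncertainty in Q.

Let p = y·b = 99700. δp/p = √((1·δy/y)² + (1·δb/b)²) = √(0.0139 + 0.000124) = 0.119, so δp = 11800.
Q = p + d − q: δQ = √(δp² + δd² + δq²) = √(1.4e+08 + 1.44e+06 + 9.86e+06) = 12300

12300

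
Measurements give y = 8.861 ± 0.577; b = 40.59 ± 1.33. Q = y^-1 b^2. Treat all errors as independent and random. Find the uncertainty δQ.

Since Q is a product/quotient, work with relative uncertainties:
  (-1·δy/y)² = (-1×0.0651)² = 0.00424;  (2·δb/b)² = (2×0.0328)² = 0.00429
δQ/Q = √(0.00853) = 0.0924
Q = 185.9, so δQ = 0.0924 × 185.9 = 17.2.

17.2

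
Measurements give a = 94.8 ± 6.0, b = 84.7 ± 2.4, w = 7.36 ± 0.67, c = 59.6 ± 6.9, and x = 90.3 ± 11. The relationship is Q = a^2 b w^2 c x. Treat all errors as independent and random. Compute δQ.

6.21e+10

Since Q is a product/quotient, work with relative uncertainties:
  (2·δa/a)² = (2×0.0633)² = 0.0160;  (1·δb/b)² = (1×0.0283)² = 0.000803;  (2·δw/w)² = (2×0.0910)² = 0.0331;  (1·δc/c)² = (1×0.116)² = 0.0134;  (1·δx/x)² = (1×0.122)² = 0.0148
δQ/Q = √(0.0782) = 0.280
Q = 2.22e+11, so δQ = 0.280 × 2.22e+11 = 6.21e+10.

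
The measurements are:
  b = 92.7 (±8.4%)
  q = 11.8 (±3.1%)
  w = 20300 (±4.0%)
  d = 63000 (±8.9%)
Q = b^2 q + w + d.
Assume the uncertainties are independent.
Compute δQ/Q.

0.0987

Let p = b^2·q = 1.01e+05. δp/p = √((2·δb/b)² + (1·δq/q)²) = √(0.0282 + 0.000961) = 0.171, so δp = 17300.
Q = p + w + d: δQ = √(δp² + δw² + δd²) = √(3e+08 + 6.59e+05 + 3.14e+07) = 18200
Q = 1.85e+05, so δQ/Q = 18200/1.85e+05 = 0.0987.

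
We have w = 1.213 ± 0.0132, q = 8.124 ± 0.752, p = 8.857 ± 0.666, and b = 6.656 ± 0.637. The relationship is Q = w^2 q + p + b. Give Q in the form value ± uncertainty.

Let h = w^2·q = 11.95. δh/h = √((2·δw/w)² + (1·δq/q)²) = √(0.000474 + 0.00857) = 0.0951, so δh = 1.14.
Q = h + p + b: δQ = √(δh² + δp² + δb²) = √(1.29 + 0.444 + 0.406) = 1.46
Q = 27.47.

27.47 ± 1.46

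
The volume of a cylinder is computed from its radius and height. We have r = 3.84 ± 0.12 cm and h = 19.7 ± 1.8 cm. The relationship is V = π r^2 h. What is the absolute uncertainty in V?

V is a product of powers, so relative uncertainties combine in quadrature:
  (2·δr/r)² = (2×0.0312)² = 0.00391;  (1·δh/h)² = (1×0.0914)² = 0.00835
δV/V = √(0.0123) = 0.111
V = 913 cm^3, so δV = 0.111 × 913 = 101 cm^3.

101 cm^3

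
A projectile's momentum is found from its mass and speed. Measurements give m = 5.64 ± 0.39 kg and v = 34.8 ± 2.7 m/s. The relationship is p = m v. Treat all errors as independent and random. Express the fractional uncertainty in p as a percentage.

10.4%

Each factor contributes (exponent × relative error)² to (δp/p)²:
  (1·δm/m)² = (1×0.0691)² = 0.00478;  (1·δv/v)² = (1×0.0776)² = 0.00602
δp/p = √(0.0108) = 0.104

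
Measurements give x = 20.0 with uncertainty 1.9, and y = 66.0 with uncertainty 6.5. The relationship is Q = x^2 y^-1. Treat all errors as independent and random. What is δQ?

Q is a product of powers, so relative uncertainties combine in quadrature:
  (2·δx/x)² = (2×0.0950)² = 0.0361;  (-1·δy/y)² = (-1×0.0985)² = 0.00970
δQ/Q = √(0.0458) = 0.214
Q = 6.06, so δQ = 0.214 × 6.06 = 1.30.

1.30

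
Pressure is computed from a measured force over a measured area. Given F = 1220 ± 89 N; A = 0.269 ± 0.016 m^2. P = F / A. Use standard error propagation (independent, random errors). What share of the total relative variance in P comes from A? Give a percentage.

39.9%

(δP/P)² = (1·δF/F)² + (-1·δA/A)²
  F term: (1×0.0730)² = 0.00532
  A term: (-1×0.0595)² = 0.00354
Total = 0.00886. Share from A = 0.00354/0.00886 = 0.399.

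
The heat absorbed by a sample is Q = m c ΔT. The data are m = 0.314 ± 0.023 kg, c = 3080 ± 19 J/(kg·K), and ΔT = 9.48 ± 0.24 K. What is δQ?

713 J

Q is a product of powers, so relative uncertainties combine in quadrature:
  (1·δm/m)² = (1×0.0732)² = 0.00537;  (1·δc/c)² = (1×0.00617)² = 3.81e-05;  (1·δΔT/ΔT)² = (1×0.0253)² = 0.000641
δQ/Q = √(0.00604) = 0.0777
Q = 9170 J, so δQ = 0.0777 × 9170 = 713 J.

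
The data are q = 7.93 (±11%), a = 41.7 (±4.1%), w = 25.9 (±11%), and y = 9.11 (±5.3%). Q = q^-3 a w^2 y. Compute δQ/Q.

Each factor contributes (exponent × relative error)² to (δQ/Q)²:
  (-3·δq/q)² = (-3×0.110)² = 0.109;  (1·δa/a)² = (1×0.0410)² = 0.00168;  (2·δw/w)² = (2×0.110)² = 0.0484;  (1·δy/y)² = (1×0.0530)² = 0.00281
δQ/Q = √(0.162) = 0.402

0.402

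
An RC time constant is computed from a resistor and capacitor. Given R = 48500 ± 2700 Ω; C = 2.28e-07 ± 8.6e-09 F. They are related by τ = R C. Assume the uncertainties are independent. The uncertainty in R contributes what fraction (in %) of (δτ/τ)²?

(δτ/τ)² = (1·δR/R)² + (1·δC/C)²
  R term: (1×0.0557)² = 0.00310
  C term: (1×0.0377)² = 0.00142
Total = 0.00452. Share from R = 0.00310/0.00452 = 0.685.

68.5%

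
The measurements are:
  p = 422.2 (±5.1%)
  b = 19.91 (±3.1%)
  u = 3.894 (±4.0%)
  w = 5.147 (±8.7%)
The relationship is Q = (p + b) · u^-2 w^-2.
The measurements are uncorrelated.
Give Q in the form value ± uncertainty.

Let h = p + b = 442.1. δh = √(δp² + δb²) = √(464 + 0.381) = 21.5, so δh/h = 0.0487.
Q is then a monomial in h, u, w:
δQ/Q = √((δh/h)² + (-2·δu/u)² + (-2·δw/w)²) = √(0.00237 + 0.00640 + 0.0303) = 0.198
Q = 1.101, so δQ = 0.198 × 1.101 = 0.217.

1.101 ± 0.217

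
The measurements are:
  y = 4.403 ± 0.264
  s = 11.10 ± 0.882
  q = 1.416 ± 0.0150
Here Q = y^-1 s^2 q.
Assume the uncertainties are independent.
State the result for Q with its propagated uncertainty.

39.62 ± 6.74

Relative error in a monomial: (δQ/Q)² = Σ (nᵢ · δxᵢ/xᵢ)².
  (-1·δy/y)² = (-1×0.0600)² = 0.00360;  (2·δs/s)² = (2×0.0795)² = 0.0253;  (1·δq/q)² = (1×0.0106)² = 0.000112
δQ/Q = √(0.0290) = 0.170
Q = 39.62, so δQ = 0.170 × 39.62 = 6.74.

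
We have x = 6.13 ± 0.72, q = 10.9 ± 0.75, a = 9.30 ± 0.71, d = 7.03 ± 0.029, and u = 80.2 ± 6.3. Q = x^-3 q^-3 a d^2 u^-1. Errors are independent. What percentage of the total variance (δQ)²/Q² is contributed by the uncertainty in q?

23.8%

(δQ/Q)² = (-3·δx/x)² + (-3·δq/q)² + (1·δa/a)² + (2·δd/d)² + (-1·δu/u)²
  x term: (-3×0.117)² = 0.124
  q term: (-3×0.0688)² = 0.0426
  a term: (1×0.0763)² = 0.00583
  d term: (2×0.00413)² = 6.81e-05
  u term: (-1×0.0786)² = 0.00617
Total = 0.179. Share from q = 0.0426/0.179 = 0.238.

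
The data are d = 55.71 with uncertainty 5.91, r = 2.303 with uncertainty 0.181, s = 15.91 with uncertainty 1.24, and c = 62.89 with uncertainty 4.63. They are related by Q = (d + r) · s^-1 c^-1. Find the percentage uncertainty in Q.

14.8%

Let u = d + r = 58.01. δu = √(δd² + δr²) = √(34.9 + 0.0328) = 5.91, so δu/u = 0.102.
Q is then a monomial in u, s, c:
δQ/Q = √((δu/u)² + (-1·δs/s)² + (-1·δc/c)²) = √(0.0104 + 0.00607 + 0.00542) = 0.148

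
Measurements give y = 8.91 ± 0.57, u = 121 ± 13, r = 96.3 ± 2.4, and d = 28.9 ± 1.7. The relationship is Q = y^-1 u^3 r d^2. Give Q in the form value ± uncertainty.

(1.60 ± 0.560) × 10^10

Since Q is a product/quotient, work with relative uncertainties:
  (-1·δy/y)² = (-1×0.0640)² = 0.00409;  (3·δu/u)² = (3×0.107)² = 0.104;  (1·δr/r)² = (1×0.0249)² = 0.000621;  (2·δd/d)² = (2×0.0588)² = 0.0138
δQ/Q = √(0.122) = 0.350
Q = 1.6e+10, so δQ = 0.350 × 1.6e+10 = 5.6e+09.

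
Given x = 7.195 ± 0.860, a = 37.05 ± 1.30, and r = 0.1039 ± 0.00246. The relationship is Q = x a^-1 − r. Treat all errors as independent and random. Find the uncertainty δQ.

Let p = x·a^-1 = 0.1942. δp/p = √((1·δx/x)² + (-1·δa/a)²) = √(0.0143 + 0.00123) = 0.125, so δp = 0.0242.
Q = p − r: δQ = √(δp² + δr²) = √(0.000585 + 6.05e-06) = 0.0243

0.0243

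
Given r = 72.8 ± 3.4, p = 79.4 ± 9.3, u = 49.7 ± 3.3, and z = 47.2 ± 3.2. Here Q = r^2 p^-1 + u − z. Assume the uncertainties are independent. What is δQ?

11.0

Let w = r^2·p^-1 = 66.7. δw/w = √((2·δr/r)² + (-1·δp/p)²) = √(0.00872 + 0.0137) = 0.150, so δw = 10.00.
Q = w + u − z: δQ = √(δw² + δu² + δz²) = √(100.0 + 10.9 + 10.2) = 11.0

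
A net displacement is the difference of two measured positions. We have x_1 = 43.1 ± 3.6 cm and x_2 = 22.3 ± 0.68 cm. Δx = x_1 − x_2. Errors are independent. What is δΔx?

Sums and differences: (δΔx)² = Σ (cᵢ δxᵢ)².
  (δx_1)² = 13.0;  (δx_2)² = 0.462
δΔx = √(13.4) = 3.66 cm

3.66 cm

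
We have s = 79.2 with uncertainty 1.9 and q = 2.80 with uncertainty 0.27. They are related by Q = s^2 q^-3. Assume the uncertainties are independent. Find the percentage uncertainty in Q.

29.3%

Since Q is a product/quotient, work with relative uncertainties:
  (2·δs/s)² = (2×0.0240)² = 0.00230;  (-3·δq/q)² = (-3×0.0964)² = 0.0837
δQ/Q = √(0.0860) = 0.293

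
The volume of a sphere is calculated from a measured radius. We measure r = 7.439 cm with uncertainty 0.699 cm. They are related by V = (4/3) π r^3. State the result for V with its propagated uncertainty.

V ∝ r^3, so δV/V = |3| · δr/r = 3 × 0.0940 = 0.282.
V = 1724 cm^3, so δV = 0.282 × 1724 = 486 cm^3.

1724 ± 486 cm^3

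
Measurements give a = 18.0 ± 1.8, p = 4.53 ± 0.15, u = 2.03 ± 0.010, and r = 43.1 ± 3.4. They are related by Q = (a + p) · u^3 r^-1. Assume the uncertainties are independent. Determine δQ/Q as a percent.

11.3%

Let w = a + p = 22.5. δw = √(δa² + δp²) = √(3.24 + 0.0225) = 1.81, so δw/w = 0.0802.
Q is then a monomial in w, u, r:
δQ/Q = √((δw/w)² + (3·δu/u)² + (-1·δr/r)²) = √(0.00643 + 0.000218 + 0.00622) = 0.113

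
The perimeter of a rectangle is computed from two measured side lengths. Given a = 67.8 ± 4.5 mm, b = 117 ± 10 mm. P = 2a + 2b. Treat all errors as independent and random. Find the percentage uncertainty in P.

5.93%

Absolute uncertainties add in quadrature for a linear combination:
  (2·δa)² = 81.0;  (2·δb)² = 400
δP = √(481) = 21.9 mm
P = 370 mm, so δP/P = 21.9/370 = 0.0593.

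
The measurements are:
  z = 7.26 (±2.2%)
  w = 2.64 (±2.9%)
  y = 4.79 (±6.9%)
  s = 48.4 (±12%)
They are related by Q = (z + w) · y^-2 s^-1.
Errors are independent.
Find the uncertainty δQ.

0.00164

Let u = z + w = 9.90. δu = √(δz² + δw²) = √(0.0255 + 0.00586) = 0.177, so δu/u = 0.0179.
Q is then a monomial in u, y, s:
δQ/Q = √((δu/u)² + (-2·δy/y)² + (-1·δs/s)²) = √(0.000320 + 0.0190 + 0.0144) = 0.184
Q = 0.00891, so δQ = 0.184 × 0.00891 = 0.00164.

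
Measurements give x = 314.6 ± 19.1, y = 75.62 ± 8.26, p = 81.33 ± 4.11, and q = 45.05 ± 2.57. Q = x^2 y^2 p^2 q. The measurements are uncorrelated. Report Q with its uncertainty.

(1.687 ± 0.465) × 10^14

For a monomial Q ∝ x^2, y^2, p^2, q, fractional errors add in quadrature:
  (2·δx/x)² = (2×0.0607)² = 0.0147;  (2·δy/y)² = (2×0.109)² = 0.0477;  (2·δp/p)² = (2×0.0505)² = 0.0102;  (1·δq/q)² = (1×0.0570)² = 0.00325
δQ/Q = √(0.0759) = 0.276
Q = 1.687e+14, so δQ = 0.276 × 1.687e+14 = 4.65e+13.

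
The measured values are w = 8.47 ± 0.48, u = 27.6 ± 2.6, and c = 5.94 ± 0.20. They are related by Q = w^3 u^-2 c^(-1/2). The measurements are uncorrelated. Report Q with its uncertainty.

0.327 ± 0.0832

Since Q is a product/quotient, work with relative uncertainties:
  (3·δw/w)² = (3×0.0567)² = 0.0289;  (-2·δu/u)² = (-2×0.0942)² = 0.0355;  (−½·δc/c)² = (-0.5×0.0337)² = 0.000283
δQ/Q = √(0.0647) = 0.254
Q = 0.327, so δQ = 0.254 × 0.327 = 0.0832.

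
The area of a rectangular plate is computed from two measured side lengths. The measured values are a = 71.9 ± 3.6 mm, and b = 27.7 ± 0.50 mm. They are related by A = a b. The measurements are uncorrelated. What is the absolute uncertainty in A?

A is a product of powers, so relative uncertainties combine in quadrature:
  (1·δa/a)² = (1×0.0501)² = 0.00251;  (1·δb/b)² = (1×0.0181)² = 0.000326
δA/A = √(0.00283) = 0.0532
A = 1990 mm^2, so δA = 0.0532 × 1990 = 106 mm^2.

106 mm^2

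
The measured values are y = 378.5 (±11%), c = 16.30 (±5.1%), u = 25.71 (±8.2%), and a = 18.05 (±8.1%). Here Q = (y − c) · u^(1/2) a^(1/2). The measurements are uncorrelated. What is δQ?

Let w = y − c = 362.2. δw = √(δy² + δc²) = √(1730 + 0.691) = 41.6, so δw/w = 0.115.
Q is then a monomial in w, u, a:
δQ/Q = √((δw/w)² + (½·δu/u)² + (½·δa/a)²) = √(0.0132 + 0.00168 + 0.00164) = 0.129
Q = 7803, so δQ = 0.129 × 7803 = 1000.

1000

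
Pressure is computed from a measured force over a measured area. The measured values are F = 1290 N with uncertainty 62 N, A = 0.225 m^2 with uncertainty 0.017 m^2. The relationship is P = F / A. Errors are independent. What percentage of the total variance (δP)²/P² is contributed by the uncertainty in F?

28.8%

(δP/P)² = (1·δF/F)² + (-1·δA/A)²
  F term: (1×0.0481)² = 0.00231
  A term: (-1×0.0756)² = 0.00571
Total = 0.00802. Share from F = 0.00231/0.00802 = 0.288.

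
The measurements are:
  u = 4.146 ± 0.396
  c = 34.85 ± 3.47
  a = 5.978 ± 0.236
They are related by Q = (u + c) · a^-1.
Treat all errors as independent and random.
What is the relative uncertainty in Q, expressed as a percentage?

9.79%

Let w = u + c = 39.00. δw = √(δu² + δc²) = √(0.157 + 12.0) = 3.49, so δw/w = 0.0896.
Q is then a monomial in w, a:
δQ/Q = √((δw/w)² + (-1·δa/a)²) = √(0.00802 + 0.00156) = 0.0979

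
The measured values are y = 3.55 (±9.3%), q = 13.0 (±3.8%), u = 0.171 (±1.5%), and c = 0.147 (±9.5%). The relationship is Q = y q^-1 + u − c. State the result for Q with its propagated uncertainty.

0.297 ± 0.0309

Let p = y·q^-1 = 0.273. δp/p = √((1·δy/y)² + (-1·δq/q)²) = √(0.00865 + 0.00144) = 0.100, so δp = 0.0274.
Q = p + u − c: δQ = √(δp² + δu² + δc²) = √(0.000753 + 6.58e-06 + 0.000195) = 0.0309
Q = 0.297.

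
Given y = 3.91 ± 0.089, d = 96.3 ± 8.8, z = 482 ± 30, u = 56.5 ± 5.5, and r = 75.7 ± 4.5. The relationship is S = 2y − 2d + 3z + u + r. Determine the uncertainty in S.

92.0

For a sum/difference, combine absolute errors in quadrature:
  (2·δy)² = 0.0317;  (2·δd)² = 310;  (3·δz)² = 8100;  (δu)² = 30.2;  (δr)² = 20.2
δS = √(8460) = 92.0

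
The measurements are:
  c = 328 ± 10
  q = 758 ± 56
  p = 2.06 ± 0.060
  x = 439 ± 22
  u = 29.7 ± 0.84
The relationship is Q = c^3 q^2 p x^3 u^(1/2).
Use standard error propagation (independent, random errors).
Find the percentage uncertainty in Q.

23.2%

Q is a product of powers, so relative uncertainties combine in quadrature:
  (3·δc/c)² = (3×0.0305)² = 0.00837;  (2·δq/q)² = (2×0.0739)² = 0.0218;  (1·δp/p)² = (1×0.0291)² = 0.000848;  (3·δx/x)² = (3×0.0501)² = 0.0226;  (½·δu/u)² = (0.5×0.0283)² = 0.000200
δQ/Q = √(0.0538) = 0.232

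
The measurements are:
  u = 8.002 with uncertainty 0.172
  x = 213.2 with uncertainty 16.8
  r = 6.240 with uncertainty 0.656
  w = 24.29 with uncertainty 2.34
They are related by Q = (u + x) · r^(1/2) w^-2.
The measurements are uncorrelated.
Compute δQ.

0.200

Let h = u + x = 221.2. δh = √(δu² + δx²) = √(0.0296 + 282) = 16.8, so δh/h = 0.0760.
Q is then a monomial in h, r, w:
δQ/Q = √((δh/h)² + (½·δr/r)² + (-2·δw/w)²) = √(0.00577 + 0.00276 + 0.0371) = 0.214
Q = 0.9365, so δQ = 0.214 × 0.9365 = 0.200.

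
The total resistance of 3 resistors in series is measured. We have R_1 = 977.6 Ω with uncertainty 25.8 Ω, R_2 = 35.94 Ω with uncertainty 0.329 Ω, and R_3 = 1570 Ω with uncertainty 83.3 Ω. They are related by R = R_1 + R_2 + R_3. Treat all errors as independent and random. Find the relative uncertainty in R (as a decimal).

For a sum/difference, combine absolute errors in quadrature:
  (δR_1)² = 666;  (δR_2)² = 0.108;  (δR_3)² = 6940
δR = √(7600) = 87.2 Ω
R = 2584 Ω, so δR/R = 87.2/2584 = 0.0338.

0.0338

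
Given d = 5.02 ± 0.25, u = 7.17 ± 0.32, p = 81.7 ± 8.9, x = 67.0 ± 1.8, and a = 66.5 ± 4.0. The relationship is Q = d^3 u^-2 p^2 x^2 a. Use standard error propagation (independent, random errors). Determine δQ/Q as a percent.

29.0%

Each factor contributes (exponent × relative error)² to (δQ/Q)²:
  (3·δd/d)² = (3×0.0498)² = 0.0223;  (-2·δu/u)² = (-2×0.0446)² = 0.00797;  (2·δp/p)² = (2×0.109)² = 0.0475;  (2·δx/x)² = (2×0.0269)² = 0.00289;  (1·δa/a)² = (1×0.0602)² = 0.00362
δQ/Q = √(0.0843) = 0.290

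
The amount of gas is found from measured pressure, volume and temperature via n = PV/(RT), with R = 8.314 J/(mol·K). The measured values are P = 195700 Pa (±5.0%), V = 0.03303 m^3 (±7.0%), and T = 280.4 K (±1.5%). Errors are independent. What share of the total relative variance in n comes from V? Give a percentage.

(δn/n)² = (1·δP/P)² + (1·δV/V)² + (-1·δT/T)²
  P term: (1×0.0500)² = 0.00250
  V term: (1×0.0700)² = 0.00490
  T term: (-1×0.0150)² = 0.000225
Total = 0.00763. Share from V = 0.00490/0.00763 = 0.643.

64.3%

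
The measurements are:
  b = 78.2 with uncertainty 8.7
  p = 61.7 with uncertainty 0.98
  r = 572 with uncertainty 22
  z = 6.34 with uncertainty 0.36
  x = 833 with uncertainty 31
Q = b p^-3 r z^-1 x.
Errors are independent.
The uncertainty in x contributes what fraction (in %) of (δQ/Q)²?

(δQ/Q)² = (1·δb/b)² + (-3·δp/p)² + (1·δr/r)² + (-1·δz/z)² + (1·δx/x)²
  b term: (1×0.111)² = 0.0124
  p term: (-3×0.0159)² = 0.00227
  r term: (1×0.0385)² = 0.00148
  z term: (-1×0.0568)² = 0.00322
  x term: (1×0.0372)² = 0.00138
Total = 0.0207. Share from x = 0.00138/0.0207 = 0.0668.

6.68%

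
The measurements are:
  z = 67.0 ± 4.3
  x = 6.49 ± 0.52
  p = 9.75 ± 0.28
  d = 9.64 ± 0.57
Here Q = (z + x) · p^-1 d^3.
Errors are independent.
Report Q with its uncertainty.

Let u = z + x = 73.5. δu = √(δz² + δx²) = √(18.5 + 0.270) = 4.33, so δu/u = 0.0589.
Q is then a monomial in u, p, d:
δQ/Q = √((δu/u)² + (-1·δp/p)² + (3·δd/d)²) = √(0.00347 + 0.000825 + 0.0315) = 0.189
Q = 6750, so δQ = 0.189 × 6750 = 1280.

6750 ± 1280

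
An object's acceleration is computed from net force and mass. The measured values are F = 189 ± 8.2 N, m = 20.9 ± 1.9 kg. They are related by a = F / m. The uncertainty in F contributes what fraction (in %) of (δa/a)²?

18.6%

(δa/a)² = (1·δF/F)² + (-1·δm/m)²
  F term: (1×0.0434)² = 0.00188
  m term: (-1×0.0909)² = 0.00826
Total = 0.0101. Share from F = 0.00188/0.0101 = 0.186.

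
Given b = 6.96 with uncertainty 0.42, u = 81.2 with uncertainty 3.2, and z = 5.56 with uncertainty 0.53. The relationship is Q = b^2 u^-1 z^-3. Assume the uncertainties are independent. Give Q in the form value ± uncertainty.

0.00347 ± 0.00109

Q is a product of powers, so relative uncertainties combine in quadrature:
  (2·δb/b)² = (2×0.0603)² = 0.0146;  (-1·δu/u)² = (-1×0.0394)² = 0.00155;  (-3·δz/z)² = (-3×0.0953)² = 0.0818
δQ/Q = √(0.0979) = 0.313
Q = 0.00347, so δQ = 0.313 × 0.00347 = 0.00109.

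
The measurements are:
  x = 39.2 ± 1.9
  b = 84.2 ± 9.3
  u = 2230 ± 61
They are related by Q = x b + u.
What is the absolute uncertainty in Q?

403

Let p = x·b = 3300. δp/p = √((1·δx/x)² + (1·δb/b)²) = √(0.00235 + 0.0122) = 0.121, so δp = 398.
Q = p + u: δQ = √(δp² + δu²) = √(1.58e+05 + 3720) = 403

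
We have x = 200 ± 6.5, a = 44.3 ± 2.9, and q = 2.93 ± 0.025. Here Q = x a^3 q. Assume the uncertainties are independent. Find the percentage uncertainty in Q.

19.9%

Products/powers → add relative errors in quadrature, weighted by exponent:
  (1·δx/x)² = (1×0.0325)² = 0.00106;  (3·δa/a)² = (3×0.0655)² = 0.0386;  (1·δq/q)² = (1×0.00853)² = 7.28e-05
δQ/Q = √(0.0397) = 0.199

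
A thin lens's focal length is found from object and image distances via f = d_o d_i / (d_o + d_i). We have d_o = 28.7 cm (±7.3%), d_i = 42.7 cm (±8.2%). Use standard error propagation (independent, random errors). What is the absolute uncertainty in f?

∂f/∂d_o = (d_i/(d_o+d_i))² = 0.358;  ∂f/∂d_i = (d_o/(d_o+d_i))² = 0.162
δf = √((∂f/∂d_o · δd_o)² + (∂f/∂d_i · δd_i)²) = √(0.561 + 0.320) = 0.939 cm

0.939 cm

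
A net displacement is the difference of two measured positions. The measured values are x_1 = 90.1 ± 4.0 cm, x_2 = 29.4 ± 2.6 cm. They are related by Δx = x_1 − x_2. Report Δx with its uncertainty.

60.7 ± 4.77 cm

For a sum/difference, combine absolute errors in quadrature:
  (δx_1)² = 16.0;  (δx_2)² = 6.76
δΔx = √(22.8) = 4.77 cm
Δx = 60.7 cm.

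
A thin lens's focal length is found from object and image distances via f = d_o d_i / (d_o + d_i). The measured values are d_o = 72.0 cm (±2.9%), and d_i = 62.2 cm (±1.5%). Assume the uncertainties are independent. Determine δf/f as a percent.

1.57%

∂f/∂d_o = (d_i/(d_o+d_i))² = 0.215;  ∂f/∂d_i = (d_o/(d_o+d_i))² = 0.288
δf = √((∂f/∂d_o · δd_o)² + (∂f/∂d_i · δd_i)²) = √(0.201 + 0.0721) = 0.523 cm
f = 33.4 cm, so δf/f = 0.523/33.4 = 0.0157.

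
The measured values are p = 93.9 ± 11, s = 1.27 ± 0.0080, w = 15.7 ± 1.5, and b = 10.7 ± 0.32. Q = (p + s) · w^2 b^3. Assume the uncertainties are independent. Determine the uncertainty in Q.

6.92e+06

Let u = p + s = 95.2. δu = √(δp² + δs²) = √(121 + 6.4e-05) = 11.0, so δu/u = 0.116.
Q is then a monomial in u, w, b:
δQ/Q = √((δu/u)² + (2·δw/w)² + (3·δb/b)²) = √(0.0134 + 0.0365 + 0.00805) = 0.241
Q = 2.87e+07, so δQ = 0.241 × 2.87e+07 = 6.92e+06.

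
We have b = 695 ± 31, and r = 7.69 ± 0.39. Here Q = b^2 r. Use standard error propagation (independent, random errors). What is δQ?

3.81e+05

Each factor contributes (exponent × relative error)² to (δQ/Q)²:
  (2·δb/b)² = (2×0.0446)² = 0.00796;  (1·δr/r)² = (1×0.0507)² = 0.00257
δQ/Q = √(0.0105) = 0.103
Q = 3.71e+06, so δQ = 0.103 × 3.71e+06 = 3.81e+05.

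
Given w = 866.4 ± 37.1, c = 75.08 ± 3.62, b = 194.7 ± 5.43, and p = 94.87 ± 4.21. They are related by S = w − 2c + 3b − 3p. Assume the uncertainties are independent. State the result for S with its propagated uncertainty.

1016 ± 43.1

For a sum/difference, combine absolute errors in quadrature:
  (δw)² = 1380;  (2·δc)² = 52.4;  (3·δb)² = 265;  (3·δp)² = 160
δS = √(1850) = 43.1
S = 1016.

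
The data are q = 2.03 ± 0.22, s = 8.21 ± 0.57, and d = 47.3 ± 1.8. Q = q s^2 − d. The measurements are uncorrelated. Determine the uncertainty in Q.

24.2

Let p = q·s^2 = 137. δp/p = √((1·δq/q)² + (2·δs/s)²) = √(0.0117 + 0.0193) = 0.176, so δp = 24.1.
Q = p − d: δQ = √(δp² + δd²) = √(581 + 3.24) = 24.2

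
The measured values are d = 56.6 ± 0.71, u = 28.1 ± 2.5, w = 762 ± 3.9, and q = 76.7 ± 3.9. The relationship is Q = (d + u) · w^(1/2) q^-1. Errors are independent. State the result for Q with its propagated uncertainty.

Let h = d + u = 84.7. δh = √(δd² + δu²) = √(0.504 + 6.25) = 2.60, so δh/h = 0.0307.
Q is then a monomial in h, w, q:
δQ/Q = √((δh/h)² + (½·δw/w)² + (-1·δq/q)²) = √(0.000941 + 6.55e-06 + 0.00259) = 0.0594
Q = 30.5, so δQ = 0.0594 × 30.5 = 1.81.

30.5 ± 1.81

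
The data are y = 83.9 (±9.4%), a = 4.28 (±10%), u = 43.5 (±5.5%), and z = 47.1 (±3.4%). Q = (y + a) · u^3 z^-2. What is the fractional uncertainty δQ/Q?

0.200

Let w = y + a = 88.2. δw = √(δy² + δa²) = √(62.2 + 0.183) = 7.90, so δw/w = 0.0896.
Q is then a monomial in w, u, z:
δQ/Q = √((δw/w)² + (3·δu/u)² + (-2·δz/z)²) = √(0.00802 + 0.0272 + 0.00462) = 0.200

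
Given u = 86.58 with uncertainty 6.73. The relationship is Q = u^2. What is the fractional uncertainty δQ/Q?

Q ∝ u^2, so δQ/Q = |2| · δu/u = 2 × 0.0777 = 0.155.

0.155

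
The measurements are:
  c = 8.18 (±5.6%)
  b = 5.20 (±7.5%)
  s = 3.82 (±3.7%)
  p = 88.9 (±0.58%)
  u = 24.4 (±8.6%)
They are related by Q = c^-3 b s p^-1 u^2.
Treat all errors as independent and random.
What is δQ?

Products/powers → add relative errors in quadrature, weighted by exponent:
  (-3·δc/c)² = (-3×0.0560)² = 0.0282;  (1·δb/b)² = (1×0.0750)² = 0.00562;  (1·δs/s)² = (1×0.0370)² = 0.00137;  (-1·δp/p)² = (-1×0.00580)² = 3.36e-05;  (2·δu/u)² = (2×0.0860)² = 0.0296
δQ/Q = √(0.0648) = 0.255
Q = 0.243, so δQ = 0.255 × 0.243 = 0.0619.

0.0619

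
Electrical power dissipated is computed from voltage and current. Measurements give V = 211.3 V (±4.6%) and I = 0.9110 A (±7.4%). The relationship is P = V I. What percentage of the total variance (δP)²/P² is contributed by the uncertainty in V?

(δP/P)² = (1·δV/V)² + (1·δI/I)²
  V term: (1×0.0460)² = 0.00212
  I term: (1×0.0740)² = 0.00548
Total = 0.00759. Share from V = 0.00212/0.00759 = 0.279.

27.9%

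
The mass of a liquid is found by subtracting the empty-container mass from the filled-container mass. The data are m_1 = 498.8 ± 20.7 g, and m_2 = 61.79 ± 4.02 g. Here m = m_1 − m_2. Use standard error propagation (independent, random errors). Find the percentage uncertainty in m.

4.83%

Each term contributes (cᵢ δxᵢ)² to (δm)²:
  (δm_1)² = 428;  (δm_2)² = 16.2
δm = √(445) = 21.1 g
m = 437.0 g, so δm/m = 21.1/437.0 = 0.0483.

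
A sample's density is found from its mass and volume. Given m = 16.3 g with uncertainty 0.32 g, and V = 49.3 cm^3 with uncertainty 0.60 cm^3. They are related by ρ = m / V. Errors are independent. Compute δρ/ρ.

Products/powers → add relative errors in quadrature, weighted by exponent:
  (1·δm/m)² = (1×0.0196)² = 0.000385;  (-1·δV/V)² = (-1×0.0122)² = 0.000148
δρ/ρ = √(0.000534) = 0.0231

0.0231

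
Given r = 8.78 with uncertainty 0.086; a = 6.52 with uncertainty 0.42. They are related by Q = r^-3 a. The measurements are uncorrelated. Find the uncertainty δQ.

0.000682

Products/powers → add relative errors in quadrature, weighted by exponent:
  (-3·δr/r)² = (-3×0.00979)² = 0.000863;  (1·δa/a)² = (1×0.0644)² = 0.00415
δQ/Q = √(0.00501) = 0.0708
Q = 0.00963, so δQ = 0.0708 × 0.00963 = 0.000682.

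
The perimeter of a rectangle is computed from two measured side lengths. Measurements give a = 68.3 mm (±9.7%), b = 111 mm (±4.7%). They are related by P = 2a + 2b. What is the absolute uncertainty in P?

16.9 mm

P is a linear combination, so absolute uncertainties add in quadrature:
  (2·δa)² = 176;  (2·δb)² = 109
δP = √(284) = 16.9 mm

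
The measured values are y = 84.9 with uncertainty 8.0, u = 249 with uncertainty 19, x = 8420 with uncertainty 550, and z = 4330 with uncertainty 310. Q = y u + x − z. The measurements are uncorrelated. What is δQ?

2640

Let p = y·u = 21100. δp/p = √((1·δy/y)² + (1·δu/u)²) = √(0.00888 + 0.00582) = 0.121, so δp = 2560.
Q = p + x − z: δQ = √(δp² + δx² + δz²) = √(6.57e+06 + 3.02e+05 + 96100) = 2640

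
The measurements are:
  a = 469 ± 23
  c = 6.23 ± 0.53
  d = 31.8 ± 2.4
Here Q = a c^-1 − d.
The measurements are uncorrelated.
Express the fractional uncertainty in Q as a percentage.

Let p = a·c^-1 = 75.3. δp/p = √((1·δa/a)² + (-1·δc/c)²) = √(0.00240 + 0.00724) = 0.0982, so δp = 7.39.
Q = p − d: δQ = √(δp² + δd²) = √(54.6 + 5.76) = 7.77
Q = 43.5, so δQ/Q = 7.77/43.5 = 0.179.

17.9%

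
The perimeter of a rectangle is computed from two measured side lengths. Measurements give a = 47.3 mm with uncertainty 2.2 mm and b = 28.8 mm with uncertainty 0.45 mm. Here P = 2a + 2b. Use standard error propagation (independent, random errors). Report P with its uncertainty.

152 ± 4.49 mm

Sums and differences: (δP)² = Σ (cᵢ δxᵢ)².
  (2·δa)² = 19.4;  (2·δb)² = 0.810
δP = √(20.2) = 4.49 mm
P = 152 mm.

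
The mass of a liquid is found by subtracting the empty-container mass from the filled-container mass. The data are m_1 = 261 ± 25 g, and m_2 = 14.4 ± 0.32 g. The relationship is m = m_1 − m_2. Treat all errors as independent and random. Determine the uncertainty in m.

25.0 g

For a sum/difference, combine absolute errors in quadrature:
  (δm_1)² = 625;  (δm_2)² = 0.102
δm = √(625) = 25.0 g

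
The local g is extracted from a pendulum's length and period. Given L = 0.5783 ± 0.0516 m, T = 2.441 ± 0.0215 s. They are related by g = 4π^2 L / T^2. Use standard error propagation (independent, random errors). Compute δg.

0.348 m/s^2

Since g is a product/quotient, work with relative uncertainties:
  (1·δL/L)² = (1×0.0892)² = 0.00796;  (-2·δT/T)² = (-2×0.00881)² = 0.000310
δg/g = √(0.00827) = 0.0909
g = 3.832 m/s^2, so δg = 0.0909 × 3.832 = 0.348 m/s^2.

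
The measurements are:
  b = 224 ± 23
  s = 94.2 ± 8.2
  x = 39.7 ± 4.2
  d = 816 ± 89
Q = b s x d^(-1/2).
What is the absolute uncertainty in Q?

Relative error in a monomial: (δQ/Q)² = Σ (nᵢ · δxᵢ/xᵢ)².
  (1·δb/b)² = (1×0.103)² = 0.0105;  (1·δs/s)² = (1×0.0870)² = 0.00758;  (1·δx/x)² = (1×0.106)² = 0.0112;  (−½·δd/d)² = (-0.5×0.109)² = 0.00297
δQ/Q = √(0.0323) = 0.180
Q = 29300, so δQ = 0.180 × 29300 = 5270.

5270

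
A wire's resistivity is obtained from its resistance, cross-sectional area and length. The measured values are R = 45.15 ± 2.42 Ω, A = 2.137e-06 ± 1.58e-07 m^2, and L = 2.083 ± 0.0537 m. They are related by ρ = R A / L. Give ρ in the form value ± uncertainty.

Relative error in a monomial: (δρ/ρ)² = Σ (nᵢ · δxᵢ/xᵢ)².
  (1·δR/R)² = (1×0.0536)² = 0.00287;  (1·δA/A)² = (1×0.0739)² = 0.00547;  (-1·δL/L)² = (-1×0.0258)² = 0.000665
δρ/ρ = √(0.00900) = 0.0949
ρ = 4.632e-05 Ω·m, so δρ = 0.0949 × 4.632e-05 = 4.4e-06 Ω·m.

(4.632 ± 0.440) × 10^-5 Ω·m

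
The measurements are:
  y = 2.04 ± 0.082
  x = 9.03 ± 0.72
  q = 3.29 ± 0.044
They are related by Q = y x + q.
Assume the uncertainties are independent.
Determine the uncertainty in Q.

1.65

Let p = y·x = 18.4. δp/p = √((1·δy/y)² + (1·δx/x)²) = √(0.00162 + 0.00636) = 0.0893, so δp = 1.64.
Q = p + q: δQ = √(δp² + δq²) = √(2.71 + 0.00194) = 1.65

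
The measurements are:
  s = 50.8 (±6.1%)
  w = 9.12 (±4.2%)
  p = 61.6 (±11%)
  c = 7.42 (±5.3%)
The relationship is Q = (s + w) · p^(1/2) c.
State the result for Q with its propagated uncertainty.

Let u = s + w = 59.9. δu = √(δs² + δw²) = √(9.60 + 0.147) = 3.12, so δu/u = 0.0521.
Q is then a monomial in u, p, c:
δQ/Q = √((δu/u)² + (½·δp/p)² + (1·δc/c)²) = √(0.00272 + 0.00302 + 0.00281) = 0.0925
Q = 3490, so δQ = 0.0925 × 3490 = 323.

3490 ± 323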